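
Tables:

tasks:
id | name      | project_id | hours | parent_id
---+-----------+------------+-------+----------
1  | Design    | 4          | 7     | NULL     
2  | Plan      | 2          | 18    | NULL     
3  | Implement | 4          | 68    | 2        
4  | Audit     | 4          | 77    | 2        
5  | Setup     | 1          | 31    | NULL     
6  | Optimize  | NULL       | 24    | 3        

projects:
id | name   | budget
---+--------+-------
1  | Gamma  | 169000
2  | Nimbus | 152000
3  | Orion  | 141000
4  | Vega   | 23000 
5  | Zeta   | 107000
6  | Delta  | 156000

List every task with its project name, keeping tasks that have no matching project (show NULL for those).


LEFT JOIN keeps every row from tasks (the left table); where project_id has no match in projects, the project columns become NULL. Walk through each task:
  - task 1 (Design): project_id=4 -> matches Vega
  - task 2 (Plan): project_id=2 -> matches Nimbus
  - task 3 (Implement): project_id=4 -> matches Vega
  - task 4 (Audit): project_id=4 -> matches Vega
  - task 5 (Setup): project_id=1 -> matches Gamma
  - task 6 (Optimize): project_id=NULL, no match -> kept with NULL
All 6 rows appear; 1 has NULL project.

SQL:
SELECT a.name, b.name AS project
FROM tasks a
LEFT JOIN projects b ON a.project_id = b.id

Result:
name      | project
----------+--------
Design    | Vega   
Plan      | Nimbus 
Implement | Vega   
Audit     | Vega   
Setup     | Gamma  
Optimize  | NULL   


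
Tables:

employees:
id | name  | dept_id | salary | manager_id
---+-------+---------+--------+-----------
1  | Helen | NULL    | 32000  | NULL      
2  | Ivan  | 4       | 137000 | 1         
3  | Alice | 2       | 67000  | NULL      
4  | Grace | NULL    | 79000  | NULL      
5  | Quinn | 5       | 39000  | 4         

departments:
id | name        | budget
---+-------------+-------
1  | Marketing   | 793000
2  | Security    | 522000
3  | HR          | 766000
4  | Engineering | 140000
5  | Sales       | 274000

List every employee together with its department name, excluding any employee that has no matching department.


INNER JOIN keeps only employees rows whose dept_id matches an id in departments. Walk through each employee:
  - employee 1 (Helen): dept_id=NULL, no match -> dropped
  - employee 2 (Ivan): dept_id=4 -> matches Engineering
  - employee 3 (Alice): dept_id=2 -> matches Security
  - employee 4 (Grace): dept_id=NULL, no match -> dropped
  - employee 5 (Quinn): dept_id=5 -> matches Sales
So 2 of 5 rows are dropped.

SQL:
SELECT a.name, b.name AS department
FROM employees a
INNER JOIN departments b ON a.dept_id = b.id

Result:
name  | department 
------+------------
Ivan  | Engineering
Alice | Security   
Quinn | Sales      


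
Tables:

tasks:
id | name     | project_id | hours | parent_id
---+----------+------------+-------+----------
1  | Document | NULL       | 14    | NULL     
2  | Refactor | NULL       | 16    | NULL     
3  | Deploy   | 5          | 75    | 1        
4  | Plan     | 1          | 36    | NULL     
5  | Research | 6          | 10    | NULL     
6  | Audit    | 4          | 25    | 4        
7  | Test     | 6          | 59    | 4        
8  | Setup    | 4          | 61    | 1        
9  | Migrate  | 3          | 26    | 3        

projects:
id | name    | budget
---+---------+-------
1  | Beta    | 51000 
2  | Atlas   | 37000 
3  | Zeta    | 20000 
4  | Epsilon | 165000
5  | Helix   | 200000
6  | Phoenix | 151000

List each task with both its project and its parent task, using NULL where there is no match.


Two LEFT JOINs from the same base table tasks: one to projects via project_id, one to tasks itself via parent_id. Both are LEFT so every task is preserved.
Match against projects:
  - task 1 (Document): project_id=NULL, no match -> kept with NULL
  - task 2 (Refactor): project_id=NULL, no match -> kept with NULL
  - task 3 (Deploy): project_id=5 -> matches Helix
  - task 4 (Plan): project_id=1 -> matches Beta
  - task 5 (Research): project_id=6 -> matches Phoenix
  - task 6 (Audit): project_id=4 -> matches Epsilon
  - task 7 (Test): project_id=6 -> matches Phoenix
  - task 8 (Setup): project_id=4 -> matches Epsilon
  - task 9 (Migrate): project_id=3 -> matches Zeta
Match against tasks (self):
  - task 1 (Document): parent_id=NULL -> NULL
  - task 2 (Refactor): parent_id=NULL -> NULL
  - task 3 (Deploy): parent_id=1 -> Document
  - task 4 (Plan): parent_id=NULL -> NULL
  - task 5 (Research): parent_id=NULL -> NULL
  - task 6 (Audit): parent_id=4 -> Plan
  - task 7 (Test): parent_id=4 -> Plan
  - task 8 (Setup): parent_id=1 -> Document
  - task 9 (Migrate): parent_id=3 -> Deploy

SQL:
SELECT a.name, b.name AS project, c.name AS parent
FROM tasks a
LEFT JOIN projects b ON a.project_id = b.id
LEFT JOIN tasks c ON a.parent_id = c.id

Result:
name     | project | parent  
---------+---------+---------
Document | NULL    | NULL    
Refactor | NULL    | NULL    
Deploy   | Helix   | Document
Plan     | Beta    | NULL    
Research | Phoenix | NULL    
Audit    | Epsilon | Plan    
Test     | Phoenix | Plan    
Setup    | Epsilon | Document
Migrate  | Zeta    | Deploy  


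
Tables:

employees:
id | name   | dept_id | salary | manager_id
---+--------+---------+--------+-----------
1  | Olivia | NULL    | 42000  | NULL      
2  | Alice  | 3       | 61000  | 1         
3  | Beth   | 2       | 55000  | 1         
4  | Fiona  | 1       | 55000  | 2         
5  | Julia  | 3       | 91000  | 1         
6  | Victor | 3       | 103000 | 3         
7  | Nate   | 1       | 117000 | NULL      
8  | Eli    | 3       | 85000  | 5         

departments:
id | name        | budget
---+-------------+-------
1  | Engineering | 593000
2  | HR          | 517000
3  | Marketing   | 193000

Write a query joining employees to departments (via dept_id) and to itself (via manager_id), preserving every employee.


Two LEFT JOINs from the same base table employees: one to departments via dept_id, one to employees itself via manager_id. Both are LEFT so every employee is preserved.
Match against departments:
  - employee 1 (Olivia): dept_id=NULL, no match -> kept with NULL
  - employee 2 (Alice): dept_id=3 -> matches Marketing
  - employee 3 (Beth): dept_id=2 -> matches HR
  - employee 4 (Fiona): dept_id=1 -> matches Engineering
  - employee 5 (Julia): dept_id=3 -> matches Marketing
  - employee 6 (Victor): dept_id=3 -> matches Marketing
  - employee 7 (Nate): dept_id=1 -> matches Engineering
  - employee 8 (Eli): dept_id=3 -> matches Marketing
Match against employees (self):
  - employee 1 (Olivia): manager_id=NULL -> NULL
  - employee 2 (Alice): manager_id=1 -> Olivia
  - employee 3 (Beth): manager_id=1 -> Olivia
  - employee 4 (Fiona): manager_id=2 -> Alice
  - employee 5 (Julia): manager_id=1 -> Olivia
  - employee 6 (Victor): manager_id=3 -> Beth
  - employee 7 (Nate): manager_id=NULL -> NULL
  - employee 8 (Eli): manager_id=5 -> Julia

SQL:
SELECT a.name, b.name AS department, c.name AS manager
FROM employees a
LEFT JOIN departments b ON a.dept_id = b.id
LEFT JOIN employees c ON a.manager_id = c.id

Result:
name   | department  | manager
-------+-------------+--------
Olivia | NULL        | NULL   
Alice  | Marketing   | Olivia 
Beth   | HR          | Olivia 
Fiona  | Engineering | Alice  
Julia  | Marketing   | Olivia 
Victor | Marketing   | Beth   
Nate   | Engineering | NULL   
Eli    | Marketing   | Julia  


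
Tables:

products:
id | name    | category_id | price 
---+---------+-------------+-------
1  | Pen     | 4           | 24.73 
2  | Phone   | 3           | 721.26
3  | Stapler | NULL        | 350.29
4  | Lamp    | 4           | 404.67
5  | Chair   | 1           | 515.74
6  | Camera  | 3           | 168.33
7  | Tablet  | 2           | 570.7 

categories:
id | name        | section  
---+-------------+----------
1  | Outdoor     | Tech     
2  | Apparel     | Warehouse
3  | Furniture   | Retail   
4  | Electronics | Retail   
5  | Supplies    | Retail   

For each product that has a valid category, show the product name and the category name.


INNER JOIN keeps only products rows whose category_id matches an id in categories. Walk through each product:
  - product 1 (Pen): category_id=4 -> matches Electronics
  - product 2 (Phone): category_id=3 -> matches Furniture
  - product 3 (Stapler): category_id=NULL, no match -> dropped
  - product 4 (Lamp): category_id=4 -> matches Electronics
  - product 5 (Chair): category_id=1 -> matches Outdoor
  - product 6 (Camera): category_id=3 -> matches Furniture
  - product 7 (Tablet): category_id=2 -> matches Apparel
So 1 of 7 rows is dropped.

SQL:
SELECT a.name, b.name AS category
FROM products a
INNER JOIN categories b ON a.category_id = b.id

Result:
name   | category   
-------+------------
Pen    | Electronics
Phone  | Furniture  
Lamp   | Electronics
Chair  | Outdoor    
Camera | Furniture  
Tablet | Apparel    


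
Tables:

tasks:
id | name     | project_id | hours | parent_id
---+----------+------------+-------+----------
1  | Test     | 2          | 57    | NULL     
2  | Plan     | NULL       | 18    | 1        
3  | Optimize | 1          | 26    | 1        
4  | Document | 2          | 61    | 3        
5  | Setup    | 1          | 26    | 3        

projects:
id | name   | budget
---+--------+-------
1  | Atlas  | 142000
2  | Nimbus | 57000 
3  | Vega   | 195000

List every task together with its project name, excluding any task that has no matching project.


INNER JOIN keeps only tasks rows whose project_id matches an id in projects. Walk through each task:
  - task 1 (Test): project_id=2 -> matches Nimbus
  - task 2 (Plan): project_id=NULL, no match -> dropped
  - task 3 (Optimize): project_id=1 -> matches Atlas
  - task 4 (Document): project_id=2 -> matches Nimbus
  - task 5 (Setup): project_id=1 -> matches Atlas
So 1 of 5 rows is dropped.

SQL:
SELECT a.name, b.name AS project
FROM tasks a
INNER JOIN projects b ON a.project_id = b.id

Result:
name     | project
---------+--------
Test     | Nimbus 
Optimize | Atlas  
Document | Nimbus 
Setup    | Atlas  


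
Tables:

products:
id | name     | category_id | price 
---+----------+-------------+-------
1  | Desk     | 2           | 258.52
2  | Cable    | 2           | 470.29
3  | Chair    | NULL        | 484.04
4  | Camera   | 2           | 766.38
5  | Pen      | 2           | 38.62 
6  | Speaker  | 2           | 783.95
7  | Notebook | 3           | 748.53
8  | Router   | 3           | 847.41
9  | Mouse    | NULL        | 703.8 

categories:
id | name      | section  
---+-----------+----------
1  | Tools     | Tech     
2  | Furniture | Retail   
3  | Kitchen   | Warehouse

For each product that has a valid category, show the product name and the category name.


INNER JOIN keeps only products rows whose category_id matches an id in categories. Walk through each product:
  - product 1 (Desk): category_id=2 -> matches Furniture
  - product 2 (Cable): category_id=2 -> matches Furniture
  - product 3 (Chair): category_id=NULL, no match -> dropped
  - product 4 (Camera): category_id=2 -> matches Furniture
  - product 5 (Pen): category_id=2 -> matches Furniture
  - product 6 (Speaker): category_id=2 -> matches Furniture
  - product 7 (Notebook): category_id=3 -> matches Kitchen
  - product 8 (Router): category_id=3 -> matches Kitchen
  - product 9 (Mouse): category_id=NULL, no match -> dropped
So 2 of 9 rows are dropped.

SQL:
SELECT a.name, b.name AS category
FROM products a
INNER JOIN categories b ON a.category_id = b.id

Result:
name     | category 
---------+----------
Desk     | Furniture
Cable    | Furniture
Camera   | Furniture
Pen      | Furniture
Speaker  | Furniture
Notebook | Kitchen  
Router   | Kitchen  


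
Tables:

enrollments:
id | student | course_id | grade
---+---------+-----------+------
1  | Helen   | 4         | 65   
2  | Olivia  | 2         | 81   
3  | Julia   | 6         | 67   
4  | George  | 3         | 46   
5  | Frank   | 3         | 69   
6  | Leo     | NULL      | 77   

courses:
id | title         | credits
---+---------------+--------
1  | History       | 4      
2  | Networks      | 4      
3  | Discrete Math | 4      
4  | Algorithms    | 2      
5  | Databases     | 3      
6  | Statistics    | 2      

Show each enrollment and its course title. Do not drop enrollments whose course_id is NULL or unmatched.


LEFT JOIN keeps every row from enrollments (the left table); where course_id has no match in courses, the course columns become NULL. Walk through each enrollment:
  - enrollment 1 (Helen): course_id=4 -> matches Algorithms
  - enrollment 2 (Olivia): course_id=2 -> matches Networks
  - enrollment 3 (Julia): course_id=6 -> matches Statistics
  - enrollment 4 (George): course_id=3 -> matches Discrete Math
  - enrollment 5 (Frank): course_id=3 -> matches Discrete Math
  - enrollment 6 (Leo): course_id=NULL, no match -> kept with NULL
All 6 rows appear; 1 has NULL course.

SQL:
SELECT a.student, b.title AS course
FROM enrollments a
LEFT JOIN courses b ON a.course_id = b.id

Result:
student | course       
--------+--------------
Helen   | Algorithms   
Olivia  | Networks     
Julia   | Statistics   
George  | Discrete Math
Frank   | Discrete Math
Leo     | NULL         


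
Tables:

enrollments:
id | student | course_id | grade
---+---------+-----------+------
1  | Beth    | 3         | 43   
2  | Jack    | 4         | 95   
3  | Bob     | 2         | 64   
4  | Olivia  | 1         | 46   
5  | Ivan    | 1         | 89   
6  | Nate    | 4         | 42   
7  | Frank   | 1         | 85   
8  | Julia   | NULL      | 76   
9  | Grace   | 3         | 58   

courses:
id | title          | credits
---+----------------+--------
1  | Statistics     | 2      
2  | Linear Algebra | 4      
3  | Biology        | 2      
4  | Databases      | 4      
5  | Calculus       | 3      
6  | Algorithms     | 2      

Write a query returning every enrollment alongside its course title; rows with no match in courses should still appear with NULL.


LEFT JOIN keeps every row from enrollments (the left table); where course_id has no match in courses, the course columns become NULL. Walk through each enrollment:
  - enrollment 1 (Beth): course_id=3 -> matches Biology
  - enrollment 2 (Jack): course_id=4 -> matches Databases
  - enrollment 3 (Bob): course_id=2 -> matches Linear Algebra
  - enrollment 4 (Olivia): course_id=1 -> matches Statistics
  - enrollment 5 (Ivan): course_id=1 -> matches Statistics
  - enrollment 6 (Nate): course_id=4 -> matches Databases
  - enrollment 7 (Frank): course_id=1 -> matches Statistics
  - enrollment 8 (Julia): course_id=NULL, no match -> kept with NULL
  - enrollment 9 (Grace): course_id=3 -> matches Biology
All 9 rows appear; 1 has NULL course.

SQL:
SELECT a.student, b.title AS course
FROM enrollments a
LEFT JOIN courses b ON a.course_id = b.id

Result:
student | course        
--------+---------------
Beth    | Biology       
Jack    | Databases     
Bob     | Linear Algebra
Olivia  | Statistics    
Ivan    | Statistics    
Nate    | Databases     
Frank   | Statistics    
Julia   | NULL          
Grace   | Biology       


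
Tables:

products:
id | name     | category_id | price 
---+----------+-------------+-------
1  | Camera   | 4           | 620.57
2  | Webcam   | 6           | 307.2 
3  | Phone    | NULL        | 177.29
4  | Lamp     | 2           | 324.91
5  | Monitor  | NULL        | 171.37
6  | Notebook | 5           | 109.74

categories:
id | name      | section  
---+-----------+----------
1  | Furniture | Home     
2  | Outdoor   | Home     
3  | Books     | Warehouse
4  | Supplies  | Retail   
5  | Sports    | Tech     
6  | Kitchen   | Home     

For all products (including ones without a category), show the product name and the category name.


LEFT JOIN keeps every row from products (the left table); where category_id has no match in categories, the category columns become NULL. Walk through each product:
  - product 1 (Camera): category_id=4 -> matches Supplies
  - product 2 (Webcam): category_id=6 -> matches Kitchen
  - product 3 (Phone): category_id=NULL, no match -> kept with NULL
  - product 4 (Lamp): category_id=2 -> matches Outdoor
  - product 5 (Monitor): category_id=NULL, no match -> kept with NULL
  - product 6 (Notebook): category_id=5 -> matches Sports
All 6 rows appear; 2 have NULL category.

SQL:
SELECT a.name, b.name AS category
FROM products a
LEFT JOIN categories b ON a.category_id = b.id

Result:
name     | category
---------+---------
Camera   | Supplies
Webcam   | Kitchen 
Phone    | NULL    
Lamp     | Outdoor 
Monitor  | NULL    
Notebook | Sports  


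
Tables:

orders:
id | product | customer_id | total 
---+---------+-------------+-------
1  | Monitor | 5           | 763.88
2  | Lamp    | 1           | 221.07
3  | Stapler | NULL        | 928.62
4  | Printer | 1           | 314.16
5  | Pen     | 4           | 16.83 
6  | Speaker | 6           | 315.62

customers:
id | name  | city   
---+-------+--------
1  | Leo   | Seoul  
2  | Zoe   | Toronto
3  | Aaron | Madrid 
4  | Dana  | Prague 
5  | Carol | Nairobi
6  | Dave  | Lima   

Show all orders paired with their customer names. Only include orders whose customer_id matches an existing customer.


INNER JOIN keeps only orders rows whose customer_id matches an id in customers. Walk through each order:
  - order 1 (Monitor): customer_id=5 -> matches Carol
  - order 2 (Lamp): customer_id=1 -> matches Leo
  - order 3 (Stapler): customer_id=NULL, no match -> dropped
  - order 4 (Printer): customer_id=1 -> matches Leo
  - order 5 (Pen): customer_id=4 -> matches Dana
  - order 6 (Speaker): customer_id=6 -> matches Dave
So 1 of 6 rows is dropped.

SQL:
SELECT a.product, b.name AS customer
FROM orders a
INNER JOIN customers b ON a.customer_id = b.id

Result:
product | customer
--------+---------
Monitor | Carol   
Lamp    | Leo     
Printer | Leo     
Pen     | Dana    
Speaker | Dave    


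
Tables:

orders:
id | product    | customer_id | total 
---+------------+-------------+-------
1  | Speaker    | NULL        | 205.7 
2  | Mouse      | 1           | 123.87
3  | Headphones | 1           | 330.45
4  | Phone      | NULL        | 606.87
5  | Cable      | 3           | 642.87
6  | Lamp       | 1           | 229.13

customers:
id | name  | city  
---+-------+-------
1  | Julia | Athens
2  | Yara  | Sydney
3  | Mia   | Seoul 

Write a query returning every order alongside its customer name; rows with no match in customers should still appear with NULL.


LEFT JOIN keeps every row from orders (the left table); where customer_id has no match in customers, the customer columns become NULL. Walk through each order:
  - order 1 (Speaker): customer_id=NULL, no match -> kept with NULL
  - order 2 (Mouse): customer_id=1 -> matches Julia
  - order 3 (Headphones): customer_id=1 -> matches Julia
  - order 4 (Phone): customer_id=NULL, no match -> kept with NULL
  - order 5 (Cable): customer_id=3 -> matches Mia
  - order 6 (Lamp): customer_id=1 -> matches Julia
All 6 rows appear; 2 have NULL customer.

SQL:
SELECT a.product, b.name AS customer
FROM orders a
LEFT JOIN customers b ON a.customer_id = b.id

Result:
product    | customer
-----------+---------
Speaker    | NULL    
Mouse      | Julia   
Headphones | Julia   
Phone      | NULL    
Cable      | Mia     
Lamp       | Julia   


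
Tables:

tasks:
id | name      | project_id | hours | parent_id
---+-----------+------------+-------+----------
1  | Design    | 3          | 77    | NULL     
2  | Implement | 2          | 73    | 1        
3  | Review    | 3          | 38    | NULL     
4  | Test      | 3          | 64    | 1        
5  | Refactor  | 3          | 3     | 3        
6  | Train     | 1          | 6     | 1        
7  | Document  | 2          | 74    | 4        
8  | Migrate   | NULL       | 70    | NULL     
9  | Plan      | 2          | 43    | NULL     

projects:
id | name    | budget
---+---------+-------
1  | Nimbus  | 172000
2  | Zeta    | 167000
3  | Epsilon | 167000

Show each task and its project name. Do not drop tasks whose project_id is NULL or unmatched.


LEFT JOIN keeps every row from tasks (the left table); where project_id has no match in projects, the project columns become NULL. Walk through each task:
  - task 1 (Design): project_id=3 -> matches Epsilon
  - task 2 (Implement): project_id=2 -> matches Zeta
  - task 3 (Review): project_id=3 -> matches Epsilon
  - task 4 (Test): project_id=3 -> matches Epsilon
  - task 5 (Refactor): project_id=3 -> matches Epsilon
  - task 6 (Train): project_id=1 -> matches Nimbus
  - task 7 (Document): project_id=2 -> matches Zeta
  - task 8 (Migrate): project_id=NULL, no match -> kept with NULL
  - task 9 (Plan): project_id=2 -> matches Zeta
All 9 rows appear; 1 has NULL project.

SQL:
SELECT a.name, b.name AS project
FROM tasks a
LEFT JOIN projects b ON a.project_id = b.id

Result:
name      | project
----------+--------
Design    | Epsilon
Implement | Zeta   
Review    | Epsilon
Test      | Epsilon
Refactor  | Epsilon
Train     | Nimbus 
Document  | Zeta   
Migrate   | NULL   
Plan      | Zeta   


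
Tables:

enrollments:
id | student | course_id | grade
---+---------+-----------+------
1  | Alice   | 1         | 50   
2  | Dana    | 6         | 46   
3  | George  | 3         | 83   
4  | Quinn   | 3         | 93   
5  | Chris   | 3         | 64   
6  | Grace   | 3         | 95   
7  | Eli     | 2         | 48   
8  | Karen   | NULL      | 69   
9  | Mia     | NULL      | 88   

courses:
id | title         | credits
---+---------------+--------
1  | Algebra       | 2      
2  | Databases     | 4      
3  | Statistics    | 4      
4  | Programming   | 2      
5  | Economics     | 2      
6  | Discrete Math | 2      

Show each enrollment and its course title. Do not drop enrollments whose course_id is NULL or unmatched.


LEFT JOIN keeps every row from enrollments (the left table); where course_id has no match in courses, the course columns become NULL. Walk through each enrollment:
  - enrollment 1 (Alice): course_id=1 -> matches Algebra
  - enrollment 2 (Dana): course_id=6 -> matches Discrete Math
  - enrollment 3 (George): course_id=3 -> matches Statistics
  - enrollment 4 (Quinn): course_id=3 -> matches Statistics
  - enrollment 5 (Chris): course_id=3 -> matches Statistics
  - enrollment 6 (Grace): course_id=3 -> matches Statistics
  - enrollment 7 (Eli): course_id=2 -> matches Databases
  - enrollment 8 (Karen): course_id=NULL, no match -> kept with NULL
  - enrollment 9 (Mia): course_id=NULL, no match -> kept with NULL
All 9 rows appear; 2 have NULL course.

SQL:
SELECT a.student, b.title AS course
FROM enrollments a
LEFT JOIN courses b ON a.course_id = b.id

Result:
student | course       
--------+--------------
Alice   | Algebra      
Dana    | Discrete Math
George  | Statistics   
Quinn   | Statistics   
Chris   | Statistics   
Grace   | Statistics   
Eli     | Databases    
Karen   | NULL         
Mia     | NULL         


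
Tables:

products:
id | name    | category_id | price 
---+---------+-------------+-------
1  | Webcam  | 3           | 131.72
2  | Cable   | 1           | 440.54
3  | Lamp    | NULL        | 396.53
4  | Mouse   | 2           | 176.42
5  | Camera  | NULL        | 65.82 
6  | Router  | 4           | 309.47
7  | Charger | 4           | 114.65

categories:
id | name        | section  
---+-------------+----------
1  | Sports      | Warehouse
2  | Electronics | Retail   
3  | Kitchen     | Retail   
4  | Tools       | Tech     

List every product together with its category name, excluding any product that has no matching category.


INNER JOIN keeps only products rows whose category_id matches an id in categories. Walk through each product:
  - product 1 (Webcam): category_id=3 -> matches Kitchen
  - product 2 (Cable): category_id=1 -> matches Sports
  - product 3 (Lamp): category_id=NULL, no match -> dropped
  - product 4 (Mouse): category_id=2 -> matches Electronics
  - product 5 (Camera): category_id=NULL, no match -> dropped
  - product 6 (Router): category_id=4 -> matches Tools
  - product 7 (Charger): category_id=4 -> matches Tools
So 2 of 7 rows are dropped.

SQL:
SELECT a.name, b.name AS category
FROM products a
INNER JOIN categories b ON a.category_id = b.id

Result:
name    | category   
--------+------------
Webcam  | Kitchen    
Cable   | Sports     
Mouse   | Electronics
Router  | Tools      
Charger | Tools      


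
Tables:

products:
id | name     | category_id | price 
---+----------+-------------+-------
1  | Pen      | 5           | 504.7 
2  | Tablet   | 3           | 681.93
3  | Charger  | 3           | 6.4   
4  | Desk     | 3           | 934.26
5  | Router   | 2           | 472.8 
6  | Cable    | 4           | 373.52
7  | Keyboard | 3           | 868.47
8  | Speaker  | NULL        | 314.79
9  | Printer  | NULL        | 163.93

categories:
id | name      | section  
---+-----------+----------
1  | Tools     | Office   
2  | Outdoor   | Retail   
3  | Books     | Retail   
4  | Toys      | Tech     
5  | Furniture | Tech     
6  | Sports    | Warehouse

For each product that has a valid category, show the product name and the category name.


INNER JOIN keeps only products rows whose category_id matches an id in categories. Walk through each product:
  - product 1 (Pen): category_id=5 -> matches Furniture
  - product 2 (Tablet): category_id=3 -> matches Books
  - product 3 (Charger): category_id=3 -> matches Books
  - product 4 (Desk): category_id=3 -> matches Books
  - product 5 (Router): category_id=2 -> matches Outdoor
  - product 6 (Cable): category_id=4 -> matches Toys
  - product 7 (Keyboard): category_id=3 -> matches Books
  - product 8 (Speaker): category_id=NULL, no match -> dropped
  - product 9 (Printer): category_id=NULL, no match -> dropped
So 2 of 9 rows are dropped.

SQL:
SELECT a.name, b.name AS category
FROM products a
INNER JOIN categories b ON a.category_id = b.id

Result:
name     | category 
---------+----------
Pen      | Furniture
Tablet   | Books    
Charger  | Books    
Desk     | Books    
Router   | Outdoor  
Cable    | Toys     
Keyboard | Books    


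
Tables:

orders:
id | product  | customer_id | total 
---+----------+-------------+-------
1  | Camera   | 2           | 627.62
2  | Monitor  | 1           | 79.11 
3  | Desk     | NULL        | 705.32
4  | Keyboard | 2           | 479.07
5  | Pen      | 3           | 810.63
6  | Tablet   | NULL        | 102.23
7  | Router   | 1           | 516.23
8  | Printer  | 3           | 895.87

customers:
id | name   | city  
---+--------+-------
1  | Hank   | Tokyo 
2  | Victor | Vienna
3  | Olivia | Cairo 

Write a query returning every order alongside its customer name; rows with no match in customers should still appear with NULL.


LEFT JOIN keeps every row from orders (the left table); where customer_id has no match in customers, the customer columns become NULL. Walk through each order:
  - order 1 (Camera): customer_id=2 -> matches Victor
  - order 2 (Monitor): customer_id=1 -> matches Hank
  - order 3 (Desk): customer_id=NULL, no match -> kept with NULL
  - order 4 (Keyboard): customer_id=2 -> matches Victor
  - order 5 (Pen): customer_id=3 -> matches Olivia
  - order 6 (Tablet): customer_id=NULL, no match -> kept with NULL
  - order 7 (Router): customer_id=1 -> matches Hank
  - order 8 (Printer): customer_id=3 -> matches Olivia
All 8 rows appear; 2 have NULL customer.

SQL:
SELECT a.product, b.name AS customer
FROM orders a
LEFT JOIN customers b ON a.customer_id = b.id

Result:
product  | customer
---------+---------
Camera   | Victor  
Monitor  | Hank    
Desk     | NULL    
Keyboard | Victor  
Pen      | Olivia  
Tablet   | NULL    
Router   | Hank    
Printer  | Olivia  


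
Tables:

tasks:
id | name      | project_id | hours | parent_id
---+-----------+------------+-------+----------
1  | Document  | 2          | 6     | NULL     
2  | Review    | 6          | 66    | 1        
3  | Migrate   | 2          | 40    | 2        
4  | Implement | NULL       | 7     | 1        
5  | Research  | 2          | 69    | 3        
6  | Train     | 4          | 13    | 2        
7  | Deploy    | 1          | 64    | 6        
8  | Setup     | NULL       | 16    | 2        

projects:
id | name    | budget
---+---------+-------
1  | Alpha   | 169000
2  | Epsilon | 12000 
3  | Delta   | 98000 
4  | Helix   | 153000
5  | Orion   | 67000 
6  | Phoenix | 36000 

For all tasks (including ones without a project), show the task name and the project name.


LEFT JOIN keeps every row from tasks (the left table); where project_id has no match in projects, the project columns become NULL. Walk through each task:
  - task 1 (Document): project_id=2 -> matches Epsilon
  - task 2 (Review): project_id=6 -> matches Phoenix
  - task 3 (Migrate): project_id=2 -> matches Epsilon
  - task 4 (Implement): project_id=NULL, no match -> kept with NULL
  - task 5 (Research): project_id=2 -> matches Epsilon
  - task 6 (Train): project_id=4 -> matches Helix
  - task 7 (Deploy): project_id=1 -> matches Alpha
  - task 8 (Setup): project_id=NULL, no match -> kept with NULL
All 8 rows appear; 2 have NULL project.

SQL:
SELECT a.name, b.name AS project
FROM tasks a
LEFT JOIN projects b ON a.project_id = b.id

Result:
name      | project
----------+--------
Document  | Epsilon
Review    | Phoenix
Migrate   | Epsilon
Implement | NULL   
Research  | Epsilon
Train     | Helix  
Deploy    | Alpha  
Setup     | NULL   


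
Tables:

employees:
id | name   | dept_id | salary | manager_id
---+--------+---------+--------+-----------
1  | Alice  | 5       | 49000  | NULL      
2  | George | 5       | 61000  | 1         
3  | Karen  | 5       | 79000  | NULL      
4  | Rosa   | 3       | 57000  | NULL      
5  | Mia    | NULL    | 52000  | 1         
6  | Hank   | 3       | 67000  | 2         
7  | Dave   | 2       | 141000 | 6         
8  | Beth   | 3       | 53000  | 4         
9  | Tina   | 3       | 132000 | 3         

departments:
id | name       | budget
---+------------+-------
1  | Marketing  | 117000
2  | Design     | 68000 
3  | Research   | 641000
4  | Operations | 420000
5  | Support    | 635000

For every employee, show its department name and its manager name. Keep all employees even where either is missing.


Two LEFT JOINs from the same base table employees: one to departments via dept_id, one to employees itself via manager_id. Both are LEFT so every employee is preserved.
Match against departments:
  - employee 1 (Alice): dept_id=5 -> matches Support
  - employee 2 (George): dept_id=5 -> matches Support
  - employee 3 (Karen): dept_id=5 -> matches Support
  - employee 4 (Rosa): dept_id=3 -> matches Research
  - employee 5 (Mia): dept_id=NULL, no match -> kept with NULL
  - employee 6 (Hank): dept_id=3 -> matches Research
  - employee 7 (Dave): dept_id=2 -> matches Design
  - employee 8 (Beth): dept_id=3 -> matches Research
  - employee 9 (Tina): dept_id=3 -> matches Research
Match against employees (self):
  - employee 1 (Alice): manager_id=NULL -> NULL
  - employee 2 (George): manager_id=1 -> Alice
  - employee 3 (Karen): manager_id=NULL -> NULL
  - employee 4 (Rosa): manager_id=NULL -> NULL
  - employee 5 (Mia): manager_id=1 -> Alice
  - employee 6 (Hank): manager_id=2 -> George
  - employee 7 (Dave): manager_id=6 -> Hank
  - employee 8 (Beth): manager_id=4 -> Rosa
  - employee 9 (Tina): manager_id=3 -> Karen

SQL:
SELECT a.name, b.name AS department, c.name AS manager
FROM employees a
LEFT JOIN departments b ON a.dept_id = b.id
LEFT JOIN employees c ON a.manager_id = c.id

Result:
name   | department | manager
-------+------------+--------
Alice  | Support    | NULL   
George | Support    | Alice  
Karen  | Support    | NULL   
Rosa   | Research   | NULL   
Mia    | NULL       | Alice  
Hank   | Research   | George 
Dave   | Design     | Hank   
Beth   | Research   | Rosa   
Tina   | Research   | Karen  


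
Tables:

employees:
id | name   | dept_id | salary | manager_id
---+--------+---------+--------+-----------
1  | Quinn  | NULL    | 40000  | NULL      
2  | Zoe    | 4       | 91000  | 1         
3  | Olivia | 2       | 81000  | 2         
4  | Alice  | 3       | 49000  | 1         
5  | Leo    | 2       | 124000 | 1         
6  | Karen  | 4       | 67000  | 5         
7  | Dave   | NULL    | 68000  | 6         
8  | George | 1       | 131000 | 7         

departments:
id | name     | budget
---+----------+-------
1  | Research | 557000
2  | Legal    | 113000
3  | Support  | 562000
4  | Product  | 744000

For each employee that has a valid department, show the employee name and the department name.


INNER JOIN keeps only employees rows whose dept_id matches an id in departments. Walk through each employee:
  - employee 1 (Quinn): dept_id=NULL, no match -> dropped
  - employee 2 (Zoe): dept_id=4 -> matches Product
  - employee 3 (Olivia): dept_id=2 -> matches Legal
  - employee 4 (Alice): dept_id=3 -> matches Support
  - employee 5 (Leo): dept_id=2 -> matches Legal
  - employee 6 (Karen): dept_id=4 -> matches Product
  - employee 7 (Dave): dept_id=NULL, no match -> dropped
  - employee 8 (George): dept_id=1 -> matches Research
So 2 of 8 rows are dropped.

SQL:
SELECT a.name, b.name AS department
FROM employees a
INNER JOIN departments b ON a.dept_id = b.id

Result:
name   | department
-------+-----------
Zoe    | Product   
Olivia | Legal     
Alice  | Support   
Leo    | Legal     
Karen  | Product   
George | Research  


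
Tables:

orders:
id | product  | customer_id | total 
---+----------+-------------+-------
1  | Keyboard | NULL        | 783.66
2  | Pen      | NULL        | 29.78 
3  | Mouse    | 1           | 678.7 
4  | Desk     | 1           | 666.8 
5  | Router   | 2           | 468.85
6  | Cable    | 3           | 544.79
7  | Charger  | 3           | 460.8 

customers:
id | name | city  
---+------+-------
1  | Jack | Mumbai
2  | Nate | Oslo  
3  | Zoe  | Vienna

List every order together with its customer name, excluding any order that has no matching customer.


INNER JOIN keeps only orders rows whose customer_id matches an id in customers. Walk through each order:
  - order 1 (Keyboard): customer_id=NULL, no match -> dropped
  - order 2 (Pen): customer_id=NULL, no match -> dropped
  - order 3 (Mouse): customer_id=1 -> matches Jack
  - order 4 (Desk): customer_id=1 -> matches Jack
  - order 5 (Router): customer_id=2 -> matches Nate
  - order 6 (Cable): customer_id=3 -> matches Zoe
  - order 7 (Charger): customer_id=3 -> matches Zoe
So 2 of 7 rows are dropped.

SQL:
SELECT a.product, b.name AS customer
FROM orders a
INNER JOIN customers b ON a.customer_id = b.id

Result:
product | customer
--------+---------
Mouse   | Jack    
Desk    | Jack    
Router  | Nate    
Cable   | Zoe     
Charger | Zoe     


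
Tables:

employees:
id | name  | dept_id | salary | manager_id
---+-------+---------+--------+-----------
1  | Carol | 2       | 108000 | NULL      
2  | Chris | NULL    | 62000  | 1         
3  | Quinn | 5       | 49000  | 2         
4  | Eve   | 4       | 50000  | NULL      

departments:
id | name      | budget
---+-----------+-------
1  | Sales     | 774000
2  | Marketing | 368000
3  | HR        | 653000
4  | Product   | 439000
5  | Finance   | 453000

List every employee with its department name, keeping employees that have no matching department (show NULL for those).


LEFT JOIN keeps every row from employees (the left table); where dept_id has no match in departments, the department columns become NULL. Walk through each employee:
  - employee 1 (Carol): dept_id=2 -> matches Marketing
  - employee 2 (Chris): dept_id=NULL, no match -> kept with NULL
  - employee 3 (Quinn): dept_id=5 -> matches Finance
  - employee 4 (Eve): dept_id=4 -> matches Product
All 4 rows appear; 1 has NULL department.

SQL:
SELECT a.name, b.name AS department
FROM employees a
LEFT JOIN departments b ON a.dept_id = b.id

Result:
name  | department
------+-----------
Carol | Marketing 
Chris | NULL      
Quinn | Finance   
Eve   | Product   


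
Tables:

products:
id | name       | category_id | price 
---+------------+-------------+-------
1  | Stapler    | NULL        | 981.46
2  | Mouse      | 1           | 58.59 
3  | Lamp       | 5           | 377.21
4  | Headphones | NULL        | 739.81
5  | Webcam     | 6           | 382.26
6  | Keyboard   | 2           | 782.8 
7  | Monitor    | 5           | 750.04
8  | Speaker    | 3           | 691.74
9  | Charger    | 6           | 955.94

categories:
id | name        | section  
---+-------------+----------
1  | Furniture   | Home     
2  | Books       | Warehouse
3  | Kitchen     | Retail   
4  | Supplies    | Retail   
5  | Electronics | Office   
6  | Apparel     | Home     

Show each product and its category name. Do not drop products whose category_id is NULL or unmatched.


LEFT JOIN keeps every row from products (the left table); where category_id has no match in categories, the category columns become NULL. Walk through each product:
  - product 1 (Stapler): category_id=NULL, no match -> kept with NULL
  - product 2 (Mouse): category_id=1 -> matches Furniture
  - product 3 (Lamp): category_id=5 -> matches Electronics
  - product 4 (Headphones): category_id=NULL, no match -> kept with NULL
  - product 5 (Webcam): category_id=6 -> matches Apparel
  - product 6 (Keyboard): category_id=2 -> matches Books
  - product 7 (Monitor): category_id=5 -> matches Electronics
  - product 8 (Speaker): category_id=3 -> matches Kitchen
  - product 9 (Charger): category_id=6 -> matches Apparel
All 9 rows appear; 2 have NULL category.

SQL:
SELECT a.name, b.name AS category
FROM products a
LEFT JOIN categories b ON a.category_id = b.id

Result:
name       | category   
-----------+------------
Stapler    | NULL       
Mouse      | Furniture  
Lamp       | Electronics
Headphones | NULL       
Webcam     | Apparel    
Keyboard   | Books      
Monitor    | Electronics
Speaker    | Kitchen    
Charger    | Apparel    


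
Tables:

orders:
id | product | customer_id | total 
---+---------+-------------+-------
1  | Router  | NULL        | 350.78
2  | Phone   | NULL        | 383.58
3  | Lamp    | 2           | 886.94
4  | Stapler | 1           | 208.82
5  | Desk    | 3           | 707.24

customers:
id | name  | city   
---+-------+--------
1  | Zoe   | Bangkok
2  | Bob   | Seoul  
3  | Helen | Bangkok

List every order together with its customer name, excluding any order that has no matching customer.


INNER JOIN keeps only orders rows whose customer_id matches an id in customers. Walk through each order:
  - order 1 (Router): customer_id=NULL, no match -> dropped
  - order 2 (Phone): customer_id=NULL, no match -> dropped
  - order 3 (Lamp): customer_id=2 -> matches Bob
  - order 4 (Stapler): customer_id=1 -> matches Zoe
  - order 5 (Desk): customer_id=3 -> matches Helen
So 2 of 5 rows are dropped.

SQL:
SELECT a.product, b.name AS customer
FROM orders a
INNER JOIN customers b ON a.customer_id = b.id

Result:
product | customer
--------+---------
Lamp    | Bob     
Stapler | Zoe     
Desk    | Helen   


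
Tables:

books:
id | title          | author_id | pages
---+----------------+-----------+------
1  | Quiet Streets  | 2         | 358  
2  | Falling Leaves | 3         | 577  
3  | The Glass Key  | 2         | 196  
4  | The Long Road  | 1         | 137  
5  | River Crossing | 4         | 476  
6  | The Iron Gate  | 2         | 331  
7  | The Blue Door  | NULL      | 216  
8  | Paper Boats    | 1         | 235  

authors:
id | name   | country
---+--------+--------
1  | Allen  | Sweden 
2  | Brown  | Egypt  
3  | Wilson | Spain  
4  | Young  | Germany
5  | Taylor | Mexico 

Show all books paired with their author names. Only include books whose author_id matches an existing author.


INNER JOIN keeps only books rows whose author_id matches an id in authors. Walk through each book:
  - book 1 (Quiet Streets): author_id=2 -> matches Brown
  - book 2 (Falling Leaves): author_id=3 -> matches Wilson
  - book 3 (The Glass Key): author_id=2 -> matches Brown
  - book 4 (The Long Road): author_id=1 -> matches Allen
  - book 5 (River Crossing): author_id=4 -> matches Young
  - book 6 (The Iron Gate): author_id=2 -> matches Brown
  - book 7 (The Blue Door): author_id=NULL, no match -> dropped
  - book 8 (Paper Boats): author_id=1 -> matches Allen
So 1 of 8 rows is dropped.

SQL:
SELECT a.title, b.name AS author
FROM books a
INNER JOIN authors b ON a.author_id = b.id

Result:
title          | author
---------------+-------
Quiet Streets  | Brown 
Falling Leaves | Wilson
The Glass Key  | Brown 
The Long Road  | Allen 
River Crossing | Young 
The Iron Gate  | Brown 
Paper Boats    | Allen 
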